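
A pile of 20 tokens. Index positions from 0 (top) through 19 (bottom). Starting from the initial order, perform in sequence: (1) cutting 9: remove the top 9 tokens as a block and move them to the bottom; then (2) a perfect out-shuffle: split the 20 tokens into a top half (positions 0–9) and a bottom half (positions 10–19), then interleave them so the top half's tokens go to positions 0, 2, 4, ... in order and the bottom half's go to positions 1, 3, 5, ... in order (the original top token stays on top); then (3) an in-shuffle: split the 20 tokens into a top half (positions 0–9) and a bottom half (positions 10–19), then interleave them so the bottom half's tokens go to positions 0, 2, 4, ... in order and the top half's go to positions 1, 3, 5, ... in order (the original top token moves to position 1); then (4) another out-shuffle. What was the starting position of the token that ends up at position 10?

10

Undo the operations in reverse order, starting from position 10:
  undo op 4 (out-shuffle, from top half): 10 ← 5
  undo op 3 (in-shuffle, from top half): 5 ← 2
  undo op 2 (out-shuffle, from top half): 2 ← 1
  undo op 1 (cut 9): 1 ← 10
So the token at position 10 came from original position 10.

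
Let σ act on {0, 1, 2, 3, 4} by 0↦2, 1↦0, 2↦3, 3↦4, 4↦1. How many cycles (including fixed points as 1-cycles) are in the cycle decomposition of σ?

Cycle decomposition: (0 2 3 4 1).
1 cycle.

1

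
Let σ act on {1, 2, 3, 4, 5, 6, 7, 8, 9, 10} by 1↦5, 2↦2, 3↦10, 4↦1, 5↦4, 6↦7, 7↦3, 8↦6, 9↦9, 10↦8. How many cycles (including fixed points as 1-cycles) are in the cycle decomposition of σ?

4

Cycle decomposition: (1 5 4) (2) (3 10 8 6 7) (9).
4 cycles.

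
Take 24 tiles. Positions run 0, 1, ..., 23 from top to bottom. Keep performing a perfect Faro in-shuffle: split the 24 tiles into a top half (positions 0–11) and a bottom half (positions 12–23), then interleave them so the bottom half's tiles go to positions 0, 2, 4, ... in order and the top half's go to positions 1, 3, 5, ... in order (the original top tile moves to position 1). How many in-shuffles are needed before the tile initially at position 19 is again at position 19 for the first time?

Follow position 19 under repeated in-shuffles:
19 → 14 → 4 → 9 → 19
It first returns after 4 in-shuffles.

4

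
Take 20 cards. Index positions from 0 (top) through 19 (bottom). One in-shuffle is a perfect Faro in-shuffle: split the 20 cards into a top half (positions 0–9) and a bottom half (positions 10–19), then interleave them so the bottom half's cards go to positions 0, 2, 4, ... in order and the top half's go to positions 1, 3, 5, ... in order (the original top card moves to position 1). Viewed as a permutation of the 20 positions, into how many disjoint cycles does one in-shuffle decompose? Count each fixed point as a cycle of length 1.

Trace each unvisited position around until it returns:
(0 1 3 7 15 10) (2 5 11) (4 9 19 18 16 12) (6 13) (8 17 14)
5 cycles in total.

5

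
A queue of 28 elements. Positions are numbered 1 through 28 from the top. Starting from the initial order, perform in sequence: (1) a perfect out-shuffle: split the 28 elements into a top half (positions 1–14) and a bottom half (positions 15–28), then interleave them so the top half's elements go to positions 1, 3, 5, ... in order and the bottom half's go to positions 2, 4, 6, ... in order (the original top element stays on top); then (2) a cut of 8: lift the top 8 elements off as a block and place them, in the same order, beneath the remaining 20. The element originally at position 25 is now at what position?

Track the element from position 25 forward through each operation:
  after op 1 (out-shuffle): 25 → 22
  after op 2 (cut 8): 22 → 14

14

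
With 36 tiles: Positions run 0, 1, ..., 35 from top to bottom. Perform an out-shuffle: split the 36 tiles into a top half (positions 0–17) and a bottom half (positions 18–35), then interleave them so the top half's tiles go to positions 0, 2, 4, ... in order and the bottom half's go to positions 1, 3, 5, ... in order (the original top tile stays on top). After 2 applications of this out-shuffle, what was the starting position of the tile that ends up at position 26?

24

Work backwards from position 26, undoing one out-shuffle at a time:
26 ← 13 ← 24
So the tile now at position 26 started at position 24.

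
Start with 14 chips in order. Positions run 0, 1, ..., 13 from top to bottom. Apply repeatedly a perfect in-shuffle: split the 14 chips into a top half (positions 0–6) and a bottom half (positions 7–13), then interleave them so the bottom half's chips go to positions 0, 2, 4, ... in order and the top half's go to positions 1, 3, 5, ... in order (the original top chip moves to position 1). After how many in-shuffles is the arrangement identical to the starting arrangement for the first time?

4

The in-shuffle permutes the 14 positions with cycle lengths [2, 4, 4, 4].
Every chip is home exactly when every cycle has completed a whole number of laps, i.e. after lcm(2, 4) = 4 in-shuffles.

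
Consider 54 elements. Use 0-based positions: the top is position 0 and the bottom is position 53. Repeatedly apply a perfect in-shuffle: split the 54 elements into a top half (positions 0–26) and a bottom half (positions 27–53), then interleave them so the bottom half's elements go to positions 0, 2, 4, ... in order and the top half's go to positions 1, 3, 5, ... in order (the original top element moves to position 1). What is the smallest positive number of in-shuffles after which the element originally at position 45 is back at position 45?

20

Follow position 45 under repeated in-shuffles:
45 → 36 → 18 → 37 → 20 → 41 → 28 → 2 → 5 → 11 → 23 → 47 → 40 → 26 → 53 → 52 → 50 → 46 → 38 → 22 → 45
It first returns after 20 in-shuffles.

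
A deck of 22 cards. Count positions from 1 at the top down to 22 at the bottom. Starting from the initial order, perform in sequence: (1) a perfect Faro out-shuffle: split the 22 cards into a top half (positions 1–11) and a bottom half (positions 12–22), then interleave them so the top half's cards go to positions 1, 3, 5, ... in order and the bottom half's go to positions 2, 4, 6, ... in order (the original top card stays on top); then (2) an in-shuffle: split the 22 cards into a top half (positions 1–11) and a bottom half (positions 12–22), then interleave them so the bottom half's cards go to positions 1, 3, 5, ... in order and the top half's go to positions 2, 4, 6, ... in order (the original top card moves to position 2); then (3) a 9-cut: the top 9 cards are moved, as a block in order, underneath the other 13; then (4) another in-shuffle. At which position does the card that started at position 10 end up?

12

Track the card from position 10 forward through each operation:
  after op 1 (out-shuffle): 10 → 19
  after op 2 (in-shuffle): 19 → 15
  after op 3 (cut 9): 15 → 6
  after op 4 (in-shuffle): 6 → 12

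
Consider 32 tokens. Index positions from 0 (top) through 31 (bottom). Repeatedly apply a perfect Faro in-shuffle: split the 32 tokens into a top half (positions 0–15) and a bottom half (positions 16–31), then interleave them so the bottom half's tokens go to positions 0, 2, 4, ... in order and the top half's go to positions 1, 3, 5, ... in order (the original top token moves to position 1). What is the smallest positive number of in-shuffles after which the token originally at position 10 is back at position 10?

Follow position 10 under repeated in-shuffles:
10 → 21 → 10
It first returns after 2 in-shuffles.

2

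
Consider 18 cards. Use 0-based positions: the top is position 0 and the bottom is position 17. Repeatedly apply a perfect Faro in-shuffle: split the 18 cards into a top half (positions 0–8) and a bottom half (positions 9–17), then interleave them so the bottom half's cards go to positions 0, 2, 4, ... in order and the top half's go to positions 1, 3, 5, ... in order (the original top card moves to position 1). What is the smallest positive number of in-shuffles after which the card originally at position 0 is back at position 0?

18

Follow position 0 under repeated in-shuffles:
0 → 1 → 3 → 7 → 15 → 12 → 6 → 13 → 8 → 17 → 16 → 14 → 10 → 2 → 5 → 11 → 4 → 9 → 0
It first returns after 18 in-shuffles.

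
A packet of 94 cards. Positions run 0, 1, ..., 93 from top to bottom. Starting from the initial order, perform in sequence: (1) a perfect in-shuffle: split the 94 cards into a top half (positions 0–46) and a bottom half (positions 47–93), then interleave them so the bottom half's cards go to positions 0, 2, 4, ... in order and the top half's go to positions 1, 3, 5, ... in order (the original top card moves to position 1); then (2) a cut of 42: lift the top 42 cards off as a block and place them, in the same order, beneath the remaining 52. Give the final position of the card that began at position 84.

Track the card from position 84 forward through each operation:
  after op 1 (in-shuffle): 84 → 74
  after op 2 (cut 42): 74 → 32

32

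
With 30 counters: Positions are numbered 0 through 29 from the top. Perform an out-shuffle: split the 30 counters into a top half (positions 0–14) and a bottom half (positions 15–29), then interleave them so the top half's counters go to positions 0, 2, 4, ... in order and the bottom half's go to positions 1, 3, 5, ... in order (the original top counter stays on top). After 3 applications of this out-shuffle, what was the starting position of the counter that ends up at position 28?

Work backwards from position 28, undoing one out-shuffle at a time:
28 ← 14 ← 7 ← 18
So the counter now at position 28 started at position 18.

18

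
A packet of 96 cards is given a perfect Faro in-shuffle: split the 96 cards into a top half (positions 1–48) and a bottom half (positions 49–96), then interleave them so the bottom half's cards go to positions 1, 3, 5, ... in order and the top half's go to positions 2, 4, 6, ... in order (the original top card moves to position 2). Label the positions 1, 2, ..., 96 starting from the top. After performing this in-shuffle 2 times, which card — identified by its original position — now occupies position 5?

74

Work backwards from position 5, undoing one in-shuffle at a time:
5 ← 51 ← 74
So the card now at position 5 started at position 74.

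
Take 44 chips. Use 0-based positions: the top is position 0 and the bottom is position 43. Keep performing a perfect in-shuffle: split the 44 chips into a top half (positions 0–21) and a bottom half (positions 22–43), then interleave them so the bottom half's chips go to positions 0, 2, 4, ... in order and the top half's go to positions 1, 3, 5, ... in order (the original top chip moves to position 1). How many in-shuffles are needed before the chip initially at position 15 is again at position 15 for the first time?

Follow position 15 under repeated in-shuffles:
15 → 31 → 18 → 37 → 30 → 16 → 33 → 22 → 0 → 1 → 3 → 7 → 15
It first returns after 12 in-shuffles.

12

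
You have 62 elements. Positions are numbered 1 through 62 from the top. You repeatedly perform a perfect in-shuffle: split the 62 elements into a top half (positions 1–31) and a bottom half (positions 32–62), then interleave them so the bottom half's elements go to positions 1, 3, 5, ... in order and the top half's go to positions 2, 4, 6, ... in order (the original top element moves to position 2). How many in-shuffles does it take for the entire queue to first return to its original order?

The in-shuffle permutes the 62 positions with cycle lengths [2, 3, 3, 6, 6, 6, 6, 6, 6, 6, 6, 6].
Every element is home exactly when every cycle has completed a whole number of laps, i.e. after lcm(2, 3, 6) = 6 in-shuffles.

6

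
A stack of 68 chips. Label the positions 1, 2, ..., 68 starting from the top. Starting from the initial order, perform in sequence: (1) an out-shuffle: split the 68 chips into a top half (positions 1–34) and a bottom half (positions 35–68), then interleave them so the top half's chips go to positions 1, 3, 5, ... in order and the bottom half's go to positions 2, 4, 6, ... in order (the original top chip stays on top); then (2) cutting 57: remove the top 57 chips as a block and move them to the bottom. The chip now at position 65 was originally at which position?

61

Undo the operations in reverse order, starting from position 65:
  undo op 2 (cut 57): 65 ← 54
  undo op 1 (out-shuffle, from bottom half): 54 ← 61
So the chip at position 65 came from original position 61.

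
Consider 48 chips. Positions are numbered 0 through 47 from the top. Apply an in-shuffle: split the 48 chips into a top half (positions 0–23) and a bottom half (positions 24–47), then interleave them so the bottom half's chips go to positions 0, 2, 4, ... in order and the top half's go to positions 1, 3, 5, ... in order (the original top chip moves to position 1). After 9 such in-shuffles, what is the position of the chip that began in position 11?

18

Track the chip's position through each in-shuffle:
11 → 23 → 47 → 46 → 44 → 40 → 32 → 16 → 33 → 18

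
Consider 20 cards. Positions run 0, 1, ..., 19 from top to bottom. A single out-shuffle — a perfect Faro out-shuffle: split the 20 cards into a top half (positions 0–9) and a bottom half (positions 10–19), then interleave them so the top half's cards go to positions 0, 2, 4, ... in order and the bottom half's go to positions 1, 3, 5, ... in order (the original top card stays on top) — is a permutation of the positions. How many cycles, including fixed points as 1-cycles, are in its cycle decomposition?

3

Trace each unvisited position around until it returns:
(0) (1 2 4 8 16 13 ... len 18) (19)
3 cycles in total.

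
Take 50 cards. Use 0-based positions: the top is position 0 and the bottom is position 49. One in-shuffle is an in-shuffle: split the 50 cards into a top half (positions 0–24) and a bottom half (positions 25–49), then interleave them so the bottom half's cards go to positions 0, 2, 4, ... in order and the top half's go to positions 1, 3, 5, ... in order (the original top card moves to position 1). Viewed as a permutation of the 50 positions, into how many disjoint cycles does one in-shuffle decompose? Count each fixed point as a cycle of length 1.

Trace each unvisited position around until it returns:
(0 1 3 7 15 31 12 25) (2 5 11 23 47 44 38 26) (4 9 19 39 28 6 13 27) (8 17 35 20 41 32 14 29) (10 21 43 36 22 45 40 30) (16 33) (18 37 24 49 48 46 42 34)
7 cycles in total.

7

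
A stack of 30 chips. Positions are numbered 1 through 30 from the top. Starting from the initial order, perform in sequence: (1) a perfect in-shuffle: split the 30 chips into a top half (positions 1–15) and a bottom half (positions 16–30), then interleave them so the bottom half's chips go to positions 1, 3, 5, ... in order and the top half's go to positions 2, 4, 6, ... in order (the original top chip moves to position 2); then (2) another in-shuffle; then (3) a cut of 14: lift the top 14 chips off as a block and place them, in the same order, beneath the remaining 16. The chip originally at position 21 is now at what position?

Track the chip from position 21 forward through each operation:
  after op 1 (in-shuffle): 21 → 11
  after op 2 (in-shuffle): 11 → 22
  after op 3 (cut 14): 22 → 8

8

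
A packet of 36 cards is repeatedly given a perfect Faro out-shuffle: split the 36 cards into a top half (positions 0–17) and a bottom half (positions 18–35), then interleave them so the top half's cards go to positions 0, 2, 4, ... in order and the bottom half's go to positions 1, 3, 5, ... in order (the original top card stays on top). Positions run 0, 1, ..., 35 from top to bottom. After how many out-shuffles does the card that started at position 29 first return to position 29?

12

Follow position 29 under repeated out-shuffles:
29 → 23 → 11 → 22 → 9 → 18 → 1 → 2 → 4 → 8 → 16 → 32 → 29
It first returns after 12 out-shuffles.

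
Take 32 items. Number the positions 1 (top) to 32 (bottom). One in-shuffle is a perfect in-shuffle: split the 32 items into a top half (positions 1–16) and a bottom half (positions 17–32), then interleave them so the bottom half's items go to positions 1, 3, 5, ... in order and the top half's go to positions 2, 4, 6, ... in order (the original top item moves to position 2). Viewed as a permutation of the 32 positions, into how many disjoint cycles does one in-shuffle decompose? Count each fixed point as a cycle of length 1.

4

Trace each unvisited position around until it returns:
(1 2 4 8 16 32 31 29 25 17) (3 6 12 24 15 30 27 21 9 18) (5 10 20 7 14 28 23 13 26 19) (11 22)
4 cycles in total.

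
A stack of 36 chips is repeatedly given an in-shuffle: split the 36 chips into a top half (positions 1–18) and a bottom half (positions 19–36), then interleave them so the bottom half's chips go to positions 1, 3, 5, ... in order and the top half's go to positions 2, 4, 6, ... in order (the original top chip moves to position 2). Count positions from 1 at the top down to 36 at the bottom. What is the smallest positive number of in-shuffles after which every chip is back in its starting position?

36

The in-shuffle permutes the 36 positions with cycle lengths [36].
Every chip is home exactly when every cycle has completed a whole number of laps, i.e. after lcm(36) = 36 in-shuffles.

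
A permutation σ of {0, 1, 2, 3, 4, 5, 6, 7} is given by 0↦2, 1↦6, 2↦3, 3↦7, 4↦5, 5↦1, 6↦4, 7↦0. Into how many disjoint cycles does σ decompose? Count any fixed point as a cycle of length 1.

2

Cycle decomposition: (0 2 3 7) (1 6 4 5).
2 cycles.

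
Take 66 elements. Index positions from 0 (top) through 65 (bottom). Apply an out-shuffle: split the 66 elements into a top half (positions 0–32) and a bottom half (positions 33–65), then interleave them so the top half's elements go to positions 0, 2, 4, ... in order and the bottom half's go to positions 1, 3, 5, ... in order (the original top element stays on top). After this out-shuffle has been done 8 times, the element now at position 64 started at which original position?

49

Work backwards from position 64, undoing one out-shuffle at a time:
64 ← 32 ← 16 ← 8 ← 4 ← 2 ← 1 ← 33 ← 49
So the element now at position 64 started at position 49.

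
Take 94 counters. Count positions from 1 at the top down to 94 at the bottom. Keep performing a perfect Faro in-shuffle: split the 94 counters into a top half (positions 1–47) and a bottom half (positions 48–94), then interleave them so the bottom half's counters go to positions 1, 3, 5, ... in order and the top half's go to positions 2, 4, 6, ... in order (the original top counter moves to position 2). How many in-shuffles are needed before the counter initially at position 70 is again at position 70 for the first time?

18

Follow position 70 under repeated in-shuffles:
70 → 45 → 90 → 85 → 75 → 55 → 15 → 30 → 60 → 25 → 50 → 5 → 10 → 20 → 40 → 80 → 65 → 35 → 70
It first returns after 18 in-shuffles.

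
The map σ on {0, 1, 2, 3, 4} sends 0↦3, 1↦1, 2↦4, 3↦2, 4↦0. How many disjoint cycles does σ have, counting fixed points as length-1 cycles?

Cycle decomposition: (0 3 2 4) (1).
2 cycles.

2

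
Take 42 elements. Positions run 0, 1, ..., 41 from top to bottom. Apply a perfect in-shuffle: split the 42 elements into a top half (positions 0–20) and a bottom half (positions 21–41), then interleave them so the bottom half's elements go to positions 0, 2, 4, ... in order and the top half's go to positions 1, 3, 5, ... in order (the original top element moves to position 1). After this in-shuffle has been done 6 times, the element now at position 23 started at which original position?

37

Work backwards from position 23, undoing one in-shuffle at a time:
23 ← 11 ← 5 ← 2 ← 22 ← 32 ← 37
So the element now at position 23 started at position 37.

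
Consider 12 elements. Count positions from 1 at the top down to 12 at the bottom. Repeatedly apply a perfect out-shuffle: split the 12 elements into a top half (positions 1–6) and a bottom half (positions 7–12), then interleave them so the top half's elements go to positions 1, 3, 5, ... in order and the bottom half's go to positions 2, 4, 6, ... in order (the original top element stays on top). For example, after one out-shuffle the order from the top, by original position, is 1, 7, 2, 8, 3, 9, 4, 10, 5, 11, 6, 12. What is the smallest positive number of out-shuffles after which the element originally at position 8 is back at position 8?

10

Follow position 8 under repeated out-shuffles:
8 → 4 → 7 → 2 → 3 → 5 → 9 → 6 → 11 → 10 → 8
It first returns after 10 out-shuffles.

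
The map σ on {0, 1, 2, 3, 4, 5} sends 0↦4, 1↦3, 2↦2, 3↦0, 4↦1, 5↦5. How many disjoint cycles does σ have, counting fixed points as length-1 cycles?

3

Cycle decomposition: (0 4 1 3) (2) (5).
3 cycles.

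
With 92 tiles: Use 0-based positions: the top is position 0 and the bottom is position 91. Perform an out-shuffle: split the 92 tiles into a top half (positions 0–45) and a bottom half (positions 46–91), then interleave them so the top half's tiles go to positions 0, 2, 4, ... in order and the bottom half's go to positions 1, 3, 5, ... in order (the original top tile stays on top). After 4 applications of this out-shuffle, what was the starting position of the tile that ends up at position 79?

22

Work backwards from position 79, undoing one out-shuffle at a time:
79 ← 85 ← 88 ← 44 ← 22
So the tile now at position 79 started at position 22.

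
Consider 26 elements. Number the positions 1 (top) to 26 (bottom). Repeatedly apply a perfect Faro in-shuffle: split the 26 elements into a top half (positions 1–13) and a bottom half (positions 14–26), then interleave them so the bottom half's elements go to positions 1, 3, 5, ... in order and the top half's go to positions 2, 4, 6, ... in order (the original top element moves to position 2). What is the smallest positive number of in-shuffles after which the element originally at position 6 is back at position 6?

Follow position 6 under repeated in-shuffles:
6 → 12 → 24 → 21 → 15 → 3 → 6
It first returns after 6 in-shuffles.

6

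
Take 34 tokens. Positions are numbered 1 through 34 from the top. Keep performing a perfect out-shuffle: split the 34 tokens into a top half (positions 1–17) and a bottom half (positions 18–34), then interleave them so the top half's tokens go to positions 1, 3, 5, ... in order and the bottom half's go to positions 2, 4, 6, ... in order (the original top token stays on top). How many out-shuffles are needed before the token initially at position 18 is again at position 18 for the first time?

10

Follow position 18 under repeated out-shuffles:
18 → 2 → 3 → 5 → 9 → 17 → 33 → 32 → 30 → 26 → 18
It first returns after 10 out-shuffles.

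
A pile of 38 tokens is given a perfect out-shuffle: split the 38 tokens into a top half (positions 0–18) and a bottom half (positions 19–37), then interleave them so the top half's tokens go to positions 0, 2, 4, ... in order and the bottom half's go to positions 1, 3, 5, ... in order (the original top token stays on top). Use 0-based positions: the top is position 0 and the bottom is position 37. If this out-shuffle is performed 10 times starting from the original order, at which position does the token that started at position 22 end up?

Track the token's position through each out-shuffle:
22 → 7 → 14 → 28 → 19 → 1 → 2 → 4 → 8 → 16 → 32

32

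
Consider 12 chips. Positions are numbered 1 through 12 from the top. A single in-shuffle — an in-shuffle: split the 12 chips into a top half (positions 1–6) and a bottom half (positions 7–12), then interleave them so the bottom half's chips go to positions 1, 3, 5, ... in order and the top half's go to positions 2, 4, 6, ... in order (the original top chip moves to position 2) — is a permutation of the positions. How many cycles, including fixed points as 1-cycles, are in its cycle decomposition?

Trace each unvisited position around until it returns:
(1 2 4 8 3 6 ... len 12)
1 cycle in total.

1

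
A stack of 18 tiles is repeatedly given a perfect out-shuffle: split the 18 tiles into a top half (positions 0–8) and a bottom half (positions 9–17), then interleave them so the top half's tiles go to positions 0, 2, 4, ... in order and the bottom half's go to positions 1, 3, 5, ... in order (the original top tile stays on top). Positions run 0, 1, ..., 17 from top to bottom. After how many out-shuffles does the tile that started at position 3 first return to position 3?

Follow position 3 under repeated out-shuffles:
3 → 6 → 12 → 7 → 14 → 11 → 5 → 10 → 3
It first returns after 8 out-shuffles.

8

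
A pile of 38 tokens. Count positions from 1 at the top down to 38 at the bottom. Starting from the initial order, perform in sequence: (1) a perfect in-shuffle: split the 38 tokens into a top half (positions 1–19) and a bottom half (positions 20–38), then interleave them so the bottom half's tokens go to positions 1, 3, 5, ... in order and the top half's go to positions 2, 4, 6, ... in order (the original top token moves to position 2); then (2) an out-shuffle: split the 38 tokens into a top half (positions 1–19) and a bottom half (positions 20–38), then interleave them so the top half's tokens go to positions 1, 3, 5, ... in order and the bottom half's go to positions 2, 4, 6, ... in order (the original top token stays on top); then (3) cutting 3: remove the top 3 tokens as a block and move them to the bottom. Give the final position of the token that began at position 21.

Track the token from position 21 forward through each operation:
  after op 1 (in-shuffle): 21 → 3
  after op 2 (out-shuffle): 3 → 5
  after op 3 (cut 3): 5 → 2

2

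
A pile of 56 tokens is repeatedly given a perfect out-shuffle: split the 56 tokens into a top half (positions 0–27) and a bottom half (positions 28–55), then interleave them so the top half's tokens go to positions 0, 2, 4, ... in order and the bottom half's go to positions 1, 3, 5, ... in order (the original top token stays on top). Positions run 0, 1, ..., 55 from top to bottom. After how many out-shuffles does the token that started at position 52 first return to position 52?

Follow position 52 under repeated out-shuffles:
52 → 49 → 43 → 31 → 7 → 14 → 28 → 1 → 2 → 4 → 8 → 16 → 32 → 9 → 18 → 36 → 17 → 34 → 13 → 26 → 52
It first returns after 20 out-shuffles.

20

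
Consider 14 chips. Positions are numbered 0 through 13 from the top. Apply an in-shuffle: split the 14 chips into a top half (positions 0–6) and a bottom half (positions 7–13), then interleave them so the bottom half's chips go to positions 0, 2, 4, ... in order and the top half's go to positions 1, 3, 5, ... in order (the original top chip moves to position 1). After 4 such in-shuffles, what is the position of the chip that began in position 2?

Track the chip's position through each in-shuffle:
2 → 5 → 11 → 8 → 2

2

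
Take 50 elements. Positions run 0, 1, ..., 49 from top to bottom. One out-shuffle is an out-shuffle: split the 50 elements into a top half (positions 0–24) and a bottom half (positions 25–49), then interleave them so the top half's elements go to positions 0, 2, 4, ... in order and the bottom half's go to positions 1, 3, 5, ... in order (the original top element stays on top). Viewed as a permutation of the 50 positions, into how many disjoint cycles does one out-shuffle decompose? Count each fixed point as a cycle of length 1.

6

Trace each unvisited position around until it returns:
(0) (1 2 4 8 16 32 ... len 21) (3 6 12 24 48 47 ... len 21) (7 14 28) (21 42 35) (49)
6 cycles in total.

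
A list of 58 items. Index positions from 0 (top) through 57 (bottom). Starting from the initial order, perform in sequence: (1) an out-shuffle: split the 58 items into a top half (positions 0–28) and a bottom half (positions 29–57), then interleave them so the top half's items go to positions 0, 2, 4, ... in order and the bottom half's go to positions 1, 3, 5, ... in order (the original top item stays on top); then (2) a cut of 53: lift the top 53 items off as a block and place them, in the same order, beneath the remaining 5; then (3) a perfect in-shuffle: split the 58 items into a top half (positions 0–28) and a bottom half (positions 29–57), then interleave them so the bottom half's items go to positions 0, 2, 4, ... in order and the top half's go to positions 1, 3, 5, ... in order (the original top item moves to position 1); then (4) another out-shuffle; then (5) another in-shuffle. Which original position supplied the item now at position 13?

Undo the operations in reverse order, starting from position 13:
  undo op 5 (in-shuffle, from top half): 13 ← 6
  undo op 4 (out-shuffle, from top half): 6 ← 3
  undo op 3 (in-shuffle, from top half): 3 ← 1
  undo op 2 (cut 53): 1 ← 54
  undo op 1 (out-shuffle, from top half): 54 ← 27
So the item at position 13 came from original position 27.

27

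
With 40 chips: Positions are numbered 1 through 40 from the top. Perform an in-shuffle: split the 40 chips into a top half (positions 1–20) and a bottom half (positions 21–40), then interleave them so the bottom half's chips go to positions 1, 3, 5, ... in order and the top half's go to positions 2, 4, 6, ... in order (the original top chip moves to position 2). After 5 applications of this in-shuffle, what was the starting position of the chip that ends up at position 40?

Work backwards from position 40, undoing one in-shuffle at a time:
40 ← 20 ← 10 ← 5 ← 23 ← 32
So the chip now at position 40 started at position 32.

32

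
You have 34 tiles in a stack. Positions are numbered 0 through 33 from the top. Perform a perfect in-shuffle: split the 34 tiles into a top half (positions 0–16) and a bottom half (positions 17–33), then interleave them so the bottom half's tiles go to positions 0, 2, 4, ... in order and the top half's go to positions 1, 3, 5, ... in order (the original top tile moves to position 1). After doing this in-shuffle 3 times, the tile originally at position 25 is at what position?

Track the tile's position through each in-shuffle:
25 → 16 → 33 → 32

32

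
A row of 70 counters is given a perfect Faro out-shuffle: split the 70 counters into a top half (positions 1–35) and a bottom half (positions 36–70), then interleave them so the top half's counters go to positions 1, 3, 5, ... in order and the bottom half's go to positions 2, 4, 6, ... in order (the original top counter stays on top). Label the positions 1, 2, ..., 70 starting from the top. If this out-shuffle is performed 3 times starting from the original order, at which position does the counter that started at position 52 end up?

64

Track the counter's position through each out-shuffle:
52 → 34 → 67 → 64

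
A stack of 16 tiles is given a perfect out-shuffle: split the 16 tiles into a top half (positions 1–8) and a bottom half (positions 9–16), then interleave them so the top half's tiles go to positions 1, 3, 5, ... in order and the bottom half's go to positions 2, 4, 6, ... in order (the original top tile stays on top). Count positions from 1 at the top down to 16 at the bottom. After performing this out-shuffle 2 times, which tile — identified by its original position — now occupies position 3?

9

Work backwards from position 3, undoing one out-shuffle at a time:
3 ← 2 ← 9
So the tile now at position 3 started at position 9.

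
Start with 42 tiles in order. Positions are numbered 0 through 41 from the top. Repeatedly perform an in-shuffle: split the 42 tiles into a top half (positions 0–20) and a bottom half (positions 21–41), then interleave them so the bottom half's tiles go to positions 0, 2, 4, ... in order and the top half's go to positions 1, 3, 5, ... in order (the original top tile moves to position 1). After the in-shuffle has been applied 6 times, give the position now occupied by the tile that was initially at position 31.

26

Track the tile's position through each in-shuffle:
31 → 20 → 41 → 40 → 38 → 34 → 26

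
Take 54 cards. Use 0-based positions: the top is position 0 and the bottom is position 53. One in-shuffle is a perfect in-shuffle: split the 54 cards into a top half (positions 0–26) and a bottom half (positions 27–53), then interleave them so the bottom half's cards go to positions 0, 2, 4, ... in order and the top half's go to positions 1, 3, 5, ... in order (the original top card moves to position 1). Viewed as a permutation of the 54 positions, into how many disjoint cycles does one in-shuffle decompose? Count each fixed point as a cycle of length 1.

4

Trace each unvisited position around until it returns:
(0 1 3 7 15 31 ... len 20) (2 5 11 23 47 40 ... len 20) (4 9 19 39 24 49 44 34 14 29) (10 21 43 32)
4 cycles in total.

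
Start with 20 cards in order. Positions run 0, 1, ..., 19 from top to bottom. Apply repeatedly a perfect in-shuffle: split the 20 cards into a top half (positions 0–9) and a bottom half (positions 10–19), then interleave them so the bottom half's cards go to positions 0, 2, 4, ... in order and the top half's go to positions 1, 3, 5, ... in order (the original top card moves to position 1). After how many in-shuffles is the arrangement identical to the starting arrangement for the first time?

The in-shuffle permutes the 20 positions with cycle lengths [2, 3, 3, 6, 6].
Every card is home exactly when every cycle has completed a whole number of laps, i.e. after lcm(2, 3, 6) = 6 in-shuffles.

6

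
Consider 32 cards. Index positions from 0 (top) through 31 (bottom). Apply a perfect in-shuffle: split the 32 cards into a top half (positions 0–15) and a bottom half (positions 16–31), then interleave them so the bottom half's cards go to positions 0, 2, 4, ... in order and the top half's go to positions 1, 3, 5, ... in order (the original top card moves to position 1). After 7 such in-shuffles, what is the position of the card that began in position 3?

Track the card's position through each in-shuffle:
3 → 7 → 15 → 31 → 30 → 28 → 24 → 16

16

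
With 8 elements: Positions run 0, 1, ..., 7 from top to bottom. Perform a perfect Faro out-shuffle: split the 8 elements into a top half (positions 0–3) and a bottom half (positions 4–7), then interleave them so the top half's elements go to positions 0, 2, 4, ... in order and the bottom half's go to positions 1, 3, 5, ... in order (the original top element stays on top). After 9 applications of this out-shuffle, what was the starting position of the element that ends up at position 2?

Work backwards from position 2, undoing one out-shuffle at a time:
2 ← 1 ← 4 ← 2 ← 1 ← 4 ← 2 ← 1 ← 4 ← 2
So the element now at position 2 started at position 2.

2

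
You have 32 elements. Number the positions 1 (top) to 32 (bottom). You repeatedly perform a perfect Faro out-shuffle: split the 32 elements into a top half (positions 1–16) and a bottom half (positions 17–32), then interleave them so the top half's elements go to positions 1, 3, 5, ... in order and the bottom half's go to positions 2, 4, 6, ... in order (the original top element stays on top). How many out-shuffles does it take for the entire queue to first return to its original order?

5

The out-shuffle permutes the 32 positions with cycle lengths [1, 1, 5, 5, 5, 5, 5, 5].
Every element is home exactly when every cycle has completed a whole number of laps, i.e. after lcm(1, 5) = 5 out-shuffles.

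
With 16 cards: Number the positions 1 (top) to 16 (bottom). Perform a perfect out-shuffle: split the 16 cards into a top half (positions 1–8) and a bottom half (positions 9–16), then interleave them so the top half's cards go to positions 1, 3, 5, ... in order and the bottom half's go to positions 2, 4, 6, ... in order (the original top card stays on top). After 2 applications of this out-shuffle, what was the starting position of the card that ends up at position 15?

12

Work backwards from position 15, undoing one out-shuffle at a time:
15 ← 8 ← 12
So the card now at position 15 started at position 12.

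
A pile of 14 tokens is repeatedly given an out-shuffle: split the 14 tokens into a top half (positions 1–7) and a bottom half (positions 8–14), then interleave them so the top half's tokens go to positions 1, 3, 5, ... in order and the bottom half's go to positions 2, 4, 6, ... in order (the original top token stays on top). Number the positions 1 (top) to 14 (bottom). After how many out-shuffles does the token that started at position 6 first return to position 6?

12

Follow position 6 under repeated out-shuffles:
6 → 11 → 8 → 2 → 3 → 5 → 9 → 4 → 7 → 13 → 12 → 10 → 6
It first returns after 12 out-shuffles.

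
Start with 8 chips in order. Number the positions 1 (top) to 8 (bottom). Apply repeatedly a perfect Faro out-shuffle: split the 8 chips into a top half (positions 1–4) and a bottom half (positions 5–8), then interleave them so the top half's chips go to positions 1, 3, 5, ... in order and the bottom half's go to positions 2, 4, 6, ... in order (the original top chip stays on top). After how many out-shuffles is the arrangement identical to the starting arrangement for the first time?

The out-shuffle permutes the 8 positions with cycle lengths [1, 1, 3, 3].
Every chip is home exactly when every cycle has completed a whole number of laps, i.e. after lcm(1, 3) = 3 out-shuffles.

3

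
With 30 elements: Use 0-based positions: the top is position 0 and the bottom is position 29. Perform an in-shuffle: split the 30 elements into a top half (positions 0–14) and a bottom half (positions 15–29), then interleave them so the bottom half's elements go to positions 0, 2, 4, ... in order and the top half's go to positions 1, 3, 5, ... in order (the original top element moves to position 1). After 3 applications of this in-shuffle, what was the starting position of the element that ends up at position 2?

Work backwards from position 2, undoing one in-shuffle at a time:
2 ← 16 ← 23 ← 11
So the element now at position 2 started at position 11.

11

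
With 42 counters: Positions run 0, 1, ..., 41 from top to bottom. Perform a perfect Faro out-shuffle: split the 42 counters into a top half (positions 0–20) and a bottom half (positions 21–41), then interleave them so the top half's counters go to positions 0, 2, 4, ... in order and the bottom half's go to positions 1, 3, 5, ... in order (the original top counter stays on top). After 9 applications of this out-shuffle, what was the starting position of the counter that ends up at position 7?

27

Work backwards from position 7, undoing one out-shuffle at a time:
7 ← 24 ← 12 ← 6 ← 3 ← 22 ← 11 ← 26 ← 13 ← 27
So the counter now at position 7 started at position 27.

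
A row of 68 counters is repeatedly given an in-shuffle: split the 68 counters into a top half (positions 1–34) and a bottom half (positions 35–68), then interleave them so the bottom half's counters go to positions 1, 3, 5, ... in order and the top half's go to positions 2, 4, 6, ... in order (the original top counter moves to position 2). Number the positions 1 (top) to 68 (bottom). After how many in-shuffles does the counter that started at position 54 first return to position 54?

11

Follow position 54 under repeated in-shuffles:
54 → 39 → 9 → 18 → 36 → 3 → 6 → 12 → 24 → 48 → 27 → 54
It first returns after 11 in-shuffles.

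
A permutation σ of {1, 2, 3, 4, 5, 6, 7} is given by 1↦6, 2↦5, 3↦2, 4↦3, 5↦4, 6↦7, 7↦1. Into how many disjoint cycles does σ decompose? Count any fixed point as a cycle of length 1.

Cycle decomposition: (1 6 7) (2 5 4 3).
2 cycles.

2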